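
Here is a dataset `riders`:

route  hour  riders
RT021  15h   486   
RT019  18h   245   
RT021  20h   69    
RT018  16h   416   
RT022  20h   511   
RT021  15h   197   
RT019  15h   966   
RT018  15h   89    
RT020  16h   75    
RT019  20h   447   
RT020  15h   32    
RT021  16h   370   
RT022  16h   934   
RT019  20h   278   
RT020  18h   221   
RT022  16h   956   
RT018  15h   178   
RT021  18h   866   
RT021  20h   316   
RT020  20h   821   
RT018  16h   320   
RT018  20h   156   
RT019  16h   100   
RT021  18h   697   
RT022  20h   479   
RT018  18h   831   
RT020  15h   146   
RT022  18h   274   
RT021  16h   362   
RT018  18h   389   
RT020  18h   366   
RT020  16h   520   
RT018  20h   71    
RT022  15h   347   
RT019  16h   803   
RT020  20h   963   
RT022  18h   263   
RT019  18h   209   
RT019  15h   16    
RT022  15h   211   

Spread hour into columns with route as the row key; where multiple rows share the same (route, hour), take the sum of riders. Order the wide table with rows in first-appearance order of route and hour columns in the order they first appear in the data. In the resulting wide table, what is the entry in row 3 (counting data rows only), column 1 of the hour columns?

267

With rows in first-appearance order of route, row 3 is route=RT018. hour columns in first-appearance order: 15h, 18h, 20h, 16h; column 1 is 15h.
Long rows with route=RT018, hour=15h: 89 + 178 = 267.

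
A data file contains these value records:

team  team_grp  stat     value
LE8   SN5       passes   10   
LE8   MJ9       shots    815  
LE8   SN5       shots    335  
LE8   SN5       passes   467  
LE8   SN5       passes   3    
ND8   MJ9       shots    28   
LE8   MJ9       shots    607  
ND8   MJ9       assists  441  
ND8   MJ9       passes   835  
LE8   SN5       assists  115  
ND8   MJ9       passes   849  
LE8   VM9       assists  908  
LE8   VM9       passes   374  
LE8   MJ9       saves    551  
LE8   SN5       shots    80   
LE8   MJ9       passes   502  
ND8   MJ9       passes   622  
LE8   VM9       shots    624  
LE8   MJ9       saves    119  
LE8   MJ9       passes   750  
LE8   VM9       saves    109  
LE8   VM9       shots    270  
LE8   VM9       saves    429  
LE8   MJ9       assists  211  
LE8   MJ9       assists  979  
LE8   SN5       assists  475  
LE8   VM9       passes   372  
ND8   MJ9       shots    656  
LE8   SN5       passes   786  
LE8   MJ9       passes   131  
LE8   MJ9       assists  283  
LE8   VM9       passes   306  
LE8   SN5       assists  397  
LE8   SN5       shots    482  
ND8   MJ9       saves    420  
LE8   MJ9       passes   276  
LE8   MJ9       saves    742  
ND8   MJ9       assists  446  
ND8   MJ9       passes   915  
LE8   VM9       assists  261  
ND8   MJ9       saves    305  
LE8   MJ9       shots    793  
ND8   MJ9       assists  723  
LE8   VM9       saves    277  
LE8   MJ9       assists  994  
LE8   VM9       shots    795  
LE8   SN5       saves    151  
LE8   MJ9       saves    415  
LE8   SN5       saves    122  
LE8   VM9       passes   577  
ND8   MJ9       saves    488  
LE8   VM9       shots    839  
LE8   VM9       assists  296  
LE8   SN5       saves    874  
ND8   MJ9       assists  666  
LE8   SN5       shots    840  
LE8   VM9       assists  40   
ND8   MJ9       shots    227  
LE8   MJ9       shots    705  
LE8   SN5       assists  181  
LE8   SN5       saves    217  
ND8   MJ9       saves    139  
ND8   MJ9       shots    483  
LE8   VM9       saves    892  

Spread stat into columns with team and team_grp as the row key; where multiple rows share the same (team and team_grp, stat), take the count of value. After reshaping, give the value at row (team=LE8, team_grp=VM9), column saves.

Rows with team=LE8, team_grp=VM9 and stat=saves: value values are 109, 429, 277, 892.
4 rows match — count = 4.

4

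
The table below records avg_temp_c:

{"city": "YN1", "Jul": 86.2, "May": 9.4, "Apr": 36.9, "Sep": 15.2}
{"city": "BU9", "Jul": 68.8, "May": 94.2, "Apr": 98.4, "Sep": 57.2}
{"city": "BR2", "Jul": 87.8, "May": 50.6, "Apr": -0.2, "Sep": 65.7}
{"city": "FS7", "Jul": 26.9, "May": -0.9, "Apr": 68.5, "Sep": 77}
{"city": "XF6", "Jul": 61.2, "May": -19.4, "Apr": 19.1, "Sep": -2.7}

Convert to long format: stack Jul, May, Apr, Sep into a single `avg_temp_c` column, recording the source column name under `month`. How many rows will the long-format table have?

5 city values × 4 melted columns = 20 rows.

20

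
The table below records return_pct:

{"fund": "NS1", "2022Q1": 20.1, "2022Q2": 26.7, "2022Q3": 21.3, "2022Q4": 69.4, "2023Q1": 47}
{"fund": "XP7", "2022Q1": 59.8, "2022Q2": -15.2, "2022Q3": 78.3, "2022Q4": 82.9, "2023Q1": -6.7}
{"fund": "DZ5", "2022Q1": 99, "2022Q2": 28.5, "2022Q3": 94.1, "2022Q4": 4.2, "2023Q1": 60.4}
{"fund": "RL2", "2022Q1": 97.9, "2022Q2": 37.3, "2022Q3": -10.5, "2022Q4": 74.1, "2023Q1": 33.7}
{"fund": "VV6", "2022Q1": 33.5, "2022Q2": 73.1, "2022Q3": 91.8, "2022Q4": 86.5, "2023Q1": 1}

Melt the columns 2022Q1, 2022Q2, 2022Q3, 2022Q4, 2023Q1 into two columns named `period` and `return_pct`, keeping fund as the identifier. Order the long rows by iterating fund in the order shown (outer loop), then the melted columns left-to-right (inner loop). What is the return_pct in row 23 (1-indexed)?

25 rows total (5 × 5). Row 23: index ⌊(23-1)/5⌋ = 4 into fund → VV6; (23-1) mod 5 = 2 into the melted columns → 2022Q3.
So row 23 is (VV6, 2022Q3, 91.8); return_pct = 91.8.

91.8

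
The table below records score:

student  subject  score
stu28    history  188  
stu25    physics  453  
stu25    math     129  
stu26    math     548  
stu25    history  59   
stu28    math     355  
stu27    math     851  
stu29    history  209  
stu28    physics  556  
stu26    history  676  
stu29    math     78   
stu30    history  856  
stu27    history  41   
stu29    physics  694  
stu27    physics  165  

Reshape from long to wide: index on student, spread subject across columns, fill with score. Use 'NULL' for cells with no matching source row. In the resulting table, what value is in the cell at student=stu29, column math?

78

The long row with student=stu29, subject=math has score=78.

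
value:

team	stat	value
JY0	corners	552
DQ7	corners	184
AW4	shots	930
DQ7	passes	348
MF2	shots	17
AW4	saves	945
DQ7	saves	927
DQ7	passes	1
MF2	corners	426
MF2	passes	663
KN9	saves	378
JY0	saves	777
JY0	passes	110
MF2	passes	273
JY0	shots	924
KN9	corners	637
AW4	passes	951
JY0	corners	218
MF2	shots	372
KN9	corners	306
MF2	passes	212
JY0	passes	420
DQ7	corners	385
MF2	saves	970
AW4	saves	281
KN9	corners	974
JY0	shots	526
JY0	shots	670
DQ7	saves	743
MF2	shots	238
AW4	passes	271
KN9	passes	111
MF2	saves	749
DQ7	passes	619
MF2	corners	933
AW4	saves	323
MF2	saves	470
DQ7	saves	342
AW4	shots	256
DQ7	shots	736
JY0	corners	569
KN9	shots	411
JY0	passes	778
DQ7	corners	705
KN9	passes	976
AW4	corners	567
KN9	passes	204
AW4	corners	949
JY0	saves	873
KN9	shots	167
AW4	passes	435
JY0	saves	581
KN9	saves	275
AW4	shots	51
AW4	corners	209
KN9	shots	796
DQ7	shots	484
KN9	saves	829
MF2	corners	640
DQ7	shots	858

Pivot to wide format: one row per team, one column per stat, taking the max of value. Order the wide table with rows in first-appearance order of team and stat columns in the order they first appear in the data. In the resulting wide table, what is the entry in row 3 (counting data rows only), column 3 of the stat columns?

951

With rows in first-appearance order of team, row 3 is team=AW4. stat columns in first-appearance order: corners, shots, passes, saves; column 3 is passes.
Long rows with team=AW4, stat=passes: max(951, 271, 435) = 951.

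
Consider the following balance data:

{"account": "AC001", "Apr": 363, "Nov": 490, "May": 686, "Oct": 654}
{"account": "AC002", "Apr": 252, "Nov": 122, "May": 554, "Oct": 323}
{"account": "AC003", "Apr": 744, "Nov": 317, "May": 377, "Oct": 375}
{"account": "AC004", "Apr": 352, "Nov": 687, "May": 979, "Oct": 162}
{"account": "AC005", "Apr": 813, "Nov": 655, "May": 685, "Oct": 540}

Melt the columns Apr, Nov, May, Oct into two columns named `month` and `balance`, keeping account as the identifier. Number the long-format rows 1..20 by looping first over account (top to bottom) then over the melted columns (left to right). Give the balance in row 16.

20 rows total (5 × 4). Row 16: index ⌊(16-1)/4⌋ = 3 into account → AC004; (16-1) mod 4 = 3 into the melted columns → Oct.
So row 16 is (AC004, Oct, 162); balance = 162.

162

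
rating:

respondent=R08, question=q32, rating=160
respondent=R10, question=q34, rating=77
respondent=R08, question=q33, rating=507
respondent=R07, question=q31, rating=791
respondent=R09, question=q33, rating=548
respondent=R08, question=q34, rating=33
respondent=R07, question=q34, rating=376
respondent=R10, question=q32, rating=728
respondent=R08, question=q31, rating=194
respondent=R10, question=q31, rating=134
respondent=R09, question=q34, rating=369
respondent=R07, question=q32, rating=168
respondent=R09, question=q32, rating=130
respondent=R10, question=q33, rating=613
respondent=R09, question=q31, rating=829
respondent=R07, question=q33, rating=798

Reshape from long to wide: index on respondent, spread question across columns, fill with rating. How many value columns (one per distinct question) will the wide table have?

4

4 distinct question values: q31, q32, q33, q34.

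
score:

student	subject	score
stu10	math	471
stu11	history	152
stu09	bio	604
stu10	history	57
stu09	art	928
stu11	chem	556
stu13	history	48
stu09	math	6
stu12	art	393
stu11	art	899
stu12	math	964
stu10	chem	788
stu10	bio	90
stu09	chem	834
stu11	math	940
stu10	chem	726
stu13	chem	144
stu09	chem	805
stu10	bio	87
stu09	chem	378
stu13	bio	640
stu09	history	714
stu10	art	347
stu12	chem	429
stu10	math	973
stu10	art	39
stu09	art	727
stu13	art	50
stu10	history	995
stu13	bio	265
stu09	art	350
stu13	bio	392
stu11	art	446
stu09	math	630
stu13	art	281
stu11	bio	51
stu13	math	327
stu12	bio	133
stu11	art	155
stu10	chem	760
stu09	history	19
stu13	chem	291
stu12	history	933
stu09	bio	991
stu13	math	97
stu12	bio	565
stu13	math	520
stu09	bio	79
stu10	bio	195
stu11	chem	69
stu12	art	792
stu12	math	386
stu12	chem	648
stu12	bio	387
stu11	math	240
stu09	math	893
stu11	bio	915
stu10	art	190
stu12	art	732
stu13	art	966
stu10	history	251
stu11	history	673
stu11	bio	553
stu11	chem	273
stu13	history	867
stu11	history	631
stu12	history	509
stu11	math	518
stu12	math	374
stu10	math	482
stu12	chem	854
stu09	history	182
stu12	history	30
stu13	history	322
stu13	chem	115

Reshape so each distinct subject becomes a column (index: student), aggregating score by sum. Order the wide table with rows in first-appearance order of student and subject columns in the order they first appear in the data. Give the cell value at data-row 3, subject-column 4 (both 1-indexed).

With rows in first-appearance order of student, row 3 is student=stu09. subject columns in first-appearance order: math, history, bio, art, chem; column 4 is art.
Long rows with student=stu09, subject=art: 928 + 727 + 350 = 2005.

2005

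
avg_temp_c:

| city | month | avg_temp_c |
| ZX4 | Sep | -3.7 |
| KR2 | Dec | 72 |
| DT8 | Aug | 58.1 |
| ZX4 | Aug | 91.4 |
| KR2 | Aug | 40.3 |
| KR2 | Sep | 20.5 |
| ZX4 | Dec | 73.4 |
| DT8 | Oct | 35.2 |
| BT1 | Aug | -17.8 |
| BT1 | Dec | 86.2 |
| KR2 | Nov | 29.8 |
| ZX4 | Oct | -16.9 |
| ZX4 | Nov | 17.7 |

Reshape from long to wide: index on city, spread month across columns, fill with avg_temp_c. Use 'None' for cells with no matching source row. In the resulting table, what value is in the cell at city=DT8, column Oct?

35.2

The long row with city=DT8, month=Oct has avg_temp_c=35.2.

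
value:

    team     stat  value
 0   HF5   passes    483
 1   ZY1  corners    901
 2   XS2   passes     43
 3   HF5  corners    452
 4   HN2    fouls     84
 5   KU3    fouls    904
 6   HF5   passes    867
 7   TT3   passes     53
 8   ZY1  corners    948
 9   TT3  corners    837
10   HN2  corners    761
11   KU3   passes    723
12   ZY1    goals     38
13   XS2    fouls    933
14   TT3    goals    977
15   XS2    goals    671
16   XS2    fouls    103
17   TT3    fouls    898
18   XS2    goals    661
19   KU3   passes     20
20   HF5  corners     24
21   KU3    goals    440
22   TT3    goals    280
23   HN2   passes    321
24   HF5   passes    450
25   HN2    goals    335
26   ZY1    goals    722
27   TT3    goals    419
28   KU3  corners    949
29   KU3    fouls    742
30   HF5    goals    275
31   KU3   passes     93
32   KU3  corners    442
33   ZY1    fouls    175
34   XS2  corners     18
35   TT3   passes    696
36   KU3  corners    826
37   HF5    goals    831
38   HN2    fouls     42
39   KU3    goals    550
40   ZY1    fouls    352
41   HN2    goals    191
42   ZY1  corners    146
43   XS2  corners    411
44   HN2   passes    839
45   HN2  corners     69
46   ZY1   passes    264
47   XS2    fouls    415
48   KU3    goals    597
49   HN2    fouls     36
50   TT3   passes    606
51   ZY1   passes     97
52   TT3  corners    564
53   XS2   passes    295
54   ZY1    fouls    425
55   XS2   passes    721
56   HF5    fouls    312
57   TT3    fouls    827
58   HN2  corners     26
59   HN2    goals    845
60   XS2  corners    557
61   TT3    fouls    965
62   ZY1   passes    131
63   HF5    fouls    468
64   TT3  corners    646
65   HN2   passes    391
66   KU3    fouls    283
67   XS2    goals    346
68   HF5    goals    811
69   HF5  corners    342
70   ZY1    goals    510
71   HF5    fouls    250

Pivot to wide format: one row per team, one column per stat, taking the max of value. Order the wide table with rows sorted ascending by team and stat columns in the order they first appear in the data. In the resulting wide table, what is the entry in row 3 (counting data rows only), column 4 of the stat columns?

With rows sorted ascending by team, row 3 is team=KU3. stat columns in first-appearance order: passes, corners, fouls, goals; column 4 is goals.
Long rows with team=KU3, stat=goals: max(440, 550, 597) = 597.

597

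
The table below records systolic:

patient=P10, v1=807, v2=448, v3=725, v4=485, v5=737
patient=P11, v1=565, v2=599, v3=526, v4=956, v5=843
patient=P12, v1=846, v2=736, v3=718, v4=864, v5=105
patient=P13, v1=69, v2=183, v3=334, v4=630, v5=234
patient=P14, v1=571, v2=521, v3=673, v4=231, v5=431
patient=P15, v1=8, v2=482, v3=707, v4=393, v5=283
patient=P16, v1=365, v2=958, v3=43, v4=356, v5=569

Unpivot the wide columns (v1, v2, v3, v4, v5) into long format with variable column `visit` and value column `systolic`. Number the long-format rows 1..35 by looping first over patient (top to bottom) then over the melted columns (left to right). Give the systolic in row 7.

599

35 rows total (7 × 5). Row 7: index ⌊(7-1)/5⌋ = 1 into patient → P11; (7-1) mod 5 = 1 into the melted columns → v2.
So row 7 is (P11, v2, 599); systolic = 599.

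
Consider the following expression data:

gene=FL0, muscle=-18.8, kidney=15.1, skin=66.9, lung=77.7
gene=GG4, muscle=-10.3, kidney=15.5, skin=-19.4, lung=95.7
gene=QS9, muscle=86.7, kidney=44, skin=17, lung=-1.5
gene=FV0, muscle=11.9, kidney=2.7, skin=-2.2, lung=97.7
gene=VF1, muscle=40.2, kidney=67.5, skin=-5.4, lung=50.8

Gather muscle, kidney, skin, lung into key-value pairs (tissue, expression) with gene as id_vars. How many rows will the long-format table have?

5 gene values × 4 melted columns = 20 rows.

20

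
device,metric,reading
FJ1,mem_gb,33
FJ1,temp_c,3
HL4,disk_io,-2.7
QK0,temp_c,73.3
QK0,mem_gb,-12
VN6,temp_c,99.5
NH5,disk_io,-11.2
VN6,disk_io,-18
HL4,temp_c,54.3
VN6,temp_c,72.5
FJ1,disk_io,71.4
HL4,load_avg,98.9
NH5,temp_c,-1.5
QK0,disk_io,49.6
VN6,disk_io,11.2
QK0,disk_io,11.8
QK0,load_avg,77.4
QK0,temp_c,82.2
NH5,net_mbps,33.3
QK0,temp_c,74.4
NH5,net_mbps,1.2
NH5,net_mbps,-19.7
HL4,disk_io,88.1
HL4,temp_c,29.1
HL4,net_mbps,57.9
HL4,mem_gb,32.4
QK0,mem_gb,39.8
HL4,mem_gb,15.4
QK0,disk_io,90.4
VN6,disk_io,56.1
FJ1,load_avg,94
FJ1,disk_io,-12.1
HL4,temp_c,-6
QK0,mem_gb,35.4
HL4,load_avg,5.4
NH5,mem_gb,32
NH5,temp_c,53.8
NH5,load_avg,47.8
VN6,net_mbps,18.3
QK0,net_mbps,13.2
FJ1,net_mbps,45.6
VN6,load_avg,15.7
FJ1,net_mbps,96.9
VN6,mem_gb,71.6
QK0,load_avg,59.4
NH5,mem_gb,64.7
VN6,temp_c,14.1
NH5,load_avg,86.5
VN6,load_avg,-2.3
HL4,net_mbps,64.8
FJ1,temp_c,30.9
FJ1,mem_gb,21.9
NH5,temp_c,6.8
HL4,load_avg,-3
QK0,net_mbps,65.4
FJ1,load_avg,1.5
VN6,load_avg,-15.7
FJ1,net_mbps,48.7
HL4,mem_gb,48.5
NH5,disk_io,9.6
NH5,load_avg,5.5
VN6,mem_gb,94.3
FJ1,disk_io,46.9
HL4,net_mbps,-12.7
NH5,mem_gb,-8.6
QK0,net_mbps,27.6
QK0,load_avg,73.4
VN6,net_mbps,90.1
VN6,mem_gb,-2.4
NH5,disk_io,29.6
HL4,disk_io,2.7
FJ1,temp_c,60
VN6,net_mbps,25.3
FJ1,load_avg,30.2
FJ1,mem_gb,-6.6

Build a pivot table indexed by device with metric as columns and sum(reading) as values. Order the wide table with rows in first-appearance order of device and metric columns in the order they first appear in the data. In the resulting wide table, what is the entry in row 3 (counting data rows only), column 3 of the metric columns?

With rows in first-appearance order of device, row 3 is device=QK0. metric columns in first-appearance order: mem_gb, temp_c, disk_io, load_avg, net_mbps; column 3 is disk_io.
Long rows with device=QK0, metric=disk_io: 49.6 + 11.8 + 90.4 = 151.8.

151.8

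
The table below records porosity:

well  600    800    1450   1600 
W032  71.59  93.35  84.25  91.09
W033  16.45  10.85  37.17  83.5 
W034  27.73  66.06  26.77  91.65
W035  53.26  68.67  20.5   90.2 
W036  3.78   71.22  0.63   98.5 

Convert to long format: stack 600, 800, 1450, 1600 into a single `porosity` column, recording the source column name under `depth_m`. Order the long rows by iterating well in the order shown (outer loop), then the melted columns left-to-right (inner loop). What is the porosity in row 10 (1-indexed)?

20 rows total (5 × 4). Row 10: index ⌊(10-1)/4⌋ = 2 into well → W034; (10-1) mod 4 = 1 into the melted columns → 800.
So row 10 is (W034, 800, 66.06); porosity = 66.06.

66.06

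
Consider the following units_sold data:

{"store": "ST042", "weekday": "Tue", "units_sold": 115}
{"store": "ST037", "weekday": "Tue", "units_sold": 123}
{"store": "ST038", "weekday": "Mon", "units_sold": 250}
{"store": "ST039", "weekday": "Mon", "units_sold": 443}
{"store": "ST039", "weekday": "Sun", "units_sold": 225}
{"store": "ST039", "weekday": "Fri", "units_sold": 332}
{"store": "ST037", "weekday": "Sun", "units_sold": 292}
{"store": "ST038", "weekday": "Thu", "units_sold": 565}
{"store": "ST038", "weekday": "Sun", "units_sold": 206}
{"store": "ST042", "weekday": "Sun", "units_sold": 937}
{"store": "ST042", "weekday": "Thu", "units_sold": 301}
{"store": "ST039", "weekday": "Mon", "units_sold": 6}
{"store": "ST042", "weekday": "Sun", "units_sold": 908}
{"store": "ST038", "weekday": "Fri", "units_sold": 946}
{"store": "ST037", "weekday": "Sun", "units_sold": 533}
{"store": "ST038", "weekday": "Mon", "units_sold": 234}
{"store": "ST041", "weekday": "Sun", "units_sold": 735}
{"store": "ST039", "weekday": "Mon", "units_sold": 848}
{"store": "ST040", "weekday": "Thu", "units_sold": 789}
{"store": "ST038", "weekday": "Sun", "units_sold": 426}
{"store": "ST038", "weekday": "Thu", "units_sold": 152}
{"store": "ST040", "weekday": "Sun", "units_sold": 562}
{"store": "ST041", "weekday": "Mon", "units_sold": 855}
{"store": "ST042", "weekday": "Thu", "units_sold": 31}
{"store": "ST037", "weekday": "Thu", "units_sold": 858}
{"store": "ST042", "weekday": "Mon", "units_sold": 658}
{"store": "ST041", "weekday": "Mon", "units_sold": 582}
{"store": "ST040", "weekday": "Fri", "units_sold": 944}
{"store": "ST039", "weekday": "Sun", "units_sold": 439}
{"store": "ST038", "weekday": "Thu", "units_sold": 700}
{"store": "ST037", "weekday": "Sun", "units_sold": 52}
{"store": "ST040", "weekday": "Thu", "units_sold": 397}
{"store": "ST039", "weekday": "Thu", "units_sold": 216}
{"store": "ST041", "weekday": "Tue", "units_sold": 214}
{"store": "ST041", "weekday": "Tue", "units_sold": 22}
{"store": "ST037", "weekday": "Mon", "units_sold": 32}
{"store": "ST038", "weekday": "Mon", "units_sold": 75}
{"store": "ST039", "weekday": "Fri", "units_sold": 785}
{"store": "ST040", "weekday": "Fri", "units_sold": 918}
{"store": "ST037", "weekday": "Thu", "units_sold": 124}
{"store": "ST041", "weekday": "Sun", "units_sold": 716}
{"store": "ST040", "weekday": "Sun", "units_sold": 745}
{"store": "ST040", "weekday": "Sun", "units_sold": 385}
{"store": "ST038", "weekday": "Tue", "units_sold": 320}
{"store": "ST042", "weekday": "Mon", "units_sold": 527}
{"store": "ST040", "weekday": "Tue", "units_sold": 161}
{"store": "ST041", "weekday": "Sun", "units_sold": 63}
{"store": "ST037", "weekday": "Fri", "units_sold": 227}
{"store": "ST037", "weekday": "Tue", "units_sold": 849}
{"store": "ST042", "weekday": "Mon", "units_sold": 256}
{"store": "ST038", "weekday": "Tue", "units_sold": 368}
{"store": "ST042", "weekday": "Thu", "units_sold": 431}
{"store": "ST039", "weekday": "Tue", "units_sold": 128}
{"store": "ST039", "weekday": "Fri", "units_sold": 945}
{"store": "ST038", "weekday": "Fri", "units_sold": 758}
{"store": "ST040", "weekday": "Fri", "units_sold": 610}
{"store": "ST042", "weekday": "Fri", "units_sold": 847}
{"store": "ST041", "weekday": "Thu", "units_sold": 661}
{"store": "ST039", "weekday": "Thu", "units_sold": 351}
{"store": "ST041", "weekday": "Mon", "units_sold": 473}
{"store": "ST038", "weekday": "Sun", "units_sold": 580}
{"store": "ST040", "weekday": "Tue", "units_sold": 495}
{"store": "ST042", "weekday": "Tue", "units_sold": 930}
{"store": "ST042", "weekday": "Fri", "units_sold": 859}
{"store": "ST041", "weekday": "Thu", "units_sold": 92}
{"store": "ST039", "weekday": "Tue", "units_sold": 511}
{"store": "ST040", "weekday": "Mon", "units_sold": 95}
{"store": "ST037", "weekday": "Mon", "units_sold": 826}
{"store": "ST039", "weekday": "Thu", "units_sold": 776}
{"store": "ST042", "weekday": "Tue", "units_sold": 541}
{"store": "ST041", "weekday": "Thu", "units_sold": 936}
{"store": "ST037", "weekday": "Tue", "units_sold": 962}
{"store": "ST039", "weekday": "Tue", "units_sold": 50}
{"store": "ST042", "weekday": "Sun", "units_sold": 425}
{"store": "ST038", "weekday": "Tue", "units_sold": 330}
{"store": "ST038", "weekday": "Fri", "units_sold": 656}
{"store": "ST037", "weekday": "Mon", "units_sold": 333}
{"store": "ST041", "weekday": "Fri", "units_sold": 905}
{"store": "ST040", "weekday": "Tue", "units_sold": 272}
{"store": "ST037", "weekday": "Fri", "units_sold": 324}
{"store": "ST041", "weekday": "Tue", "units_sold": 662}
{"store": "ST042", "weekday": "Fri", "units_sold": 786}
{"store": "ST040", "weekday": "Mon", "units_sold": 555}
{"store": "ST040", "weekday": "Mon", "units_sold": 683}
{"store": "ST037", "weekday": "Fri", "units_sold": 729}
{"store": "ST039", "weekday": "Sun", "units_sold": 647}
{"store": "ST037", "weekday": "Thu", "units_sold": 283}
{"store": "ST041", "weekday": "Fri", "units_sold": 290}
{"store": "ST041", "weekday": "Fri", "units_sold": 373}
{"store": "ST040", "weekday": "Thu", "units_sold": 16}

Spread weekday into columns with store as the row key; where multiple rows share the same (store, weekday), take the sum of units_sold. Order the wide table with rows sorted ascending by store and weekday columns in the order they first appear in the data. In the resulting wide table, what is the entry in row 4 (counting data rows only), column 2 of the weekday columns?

With rows sorted ascending by store, row 4 is store=ST040. weekday columns in first-appearance order: Tue, Mon, Sun, Fri, Thu; column 2 is Mon.
Long rows with store=ST040, weekday=Mon: 95 + 555 + 683 = 1333.

1333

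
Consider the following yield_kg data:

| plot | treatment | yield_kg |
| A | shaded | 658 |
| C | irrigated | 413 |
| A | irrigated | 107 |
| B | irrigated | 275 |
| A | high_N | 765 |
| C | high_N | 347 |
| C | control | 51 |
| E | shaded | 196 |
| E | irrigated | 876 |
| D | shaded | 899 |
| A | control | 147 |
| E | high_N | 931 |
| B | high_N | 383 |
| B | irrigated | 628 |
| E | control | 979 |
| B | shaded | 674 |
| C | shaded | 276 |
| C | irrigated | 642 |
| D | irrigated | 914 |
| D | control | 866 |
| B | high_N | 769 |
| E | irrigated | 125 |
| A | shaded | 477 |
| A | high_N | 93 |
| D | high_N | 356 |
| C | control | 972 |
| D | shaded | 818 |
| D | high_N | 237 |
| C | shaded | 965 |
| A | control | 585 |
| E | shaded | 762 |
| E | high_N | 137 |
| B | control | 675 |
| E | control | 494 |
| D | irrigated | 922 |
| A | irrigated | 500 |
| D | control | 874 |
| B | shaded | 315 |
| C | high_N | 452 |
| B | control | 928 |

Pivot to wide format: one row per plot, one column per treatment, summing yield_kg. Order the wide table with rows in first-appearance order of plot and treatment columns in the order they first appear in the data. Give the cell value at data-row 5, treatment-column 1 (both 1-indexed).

With rows in first-appearance order of plot, row 5 is plot=D. treatment columns in first-appearance order: shaded, irrigated, high_N, control; column 1 is shaded.
Long rows with plot=D, treatment=shaded: 899 + 818 = 1717.

1717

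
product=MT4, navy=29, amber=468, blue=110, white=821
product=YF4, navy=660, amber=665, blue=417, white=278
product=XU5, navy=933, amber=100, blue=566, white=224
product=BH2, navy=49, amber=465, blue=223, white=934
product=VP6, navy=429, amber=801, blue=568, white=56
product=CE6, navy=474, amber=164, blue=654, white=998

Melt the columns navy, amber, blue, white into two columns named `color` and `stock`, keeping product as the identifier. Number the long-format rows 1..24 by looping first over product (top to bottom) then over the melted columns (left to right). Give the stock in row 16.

934

24 rows total (6 × 4). Row 16: index ⌊(16-1)/4⌋ = 3 into product → BH2; (16-1) mod 4 = 3 into the melted columns → white.
So row 16 is (BH2, white, 934); stock = 934.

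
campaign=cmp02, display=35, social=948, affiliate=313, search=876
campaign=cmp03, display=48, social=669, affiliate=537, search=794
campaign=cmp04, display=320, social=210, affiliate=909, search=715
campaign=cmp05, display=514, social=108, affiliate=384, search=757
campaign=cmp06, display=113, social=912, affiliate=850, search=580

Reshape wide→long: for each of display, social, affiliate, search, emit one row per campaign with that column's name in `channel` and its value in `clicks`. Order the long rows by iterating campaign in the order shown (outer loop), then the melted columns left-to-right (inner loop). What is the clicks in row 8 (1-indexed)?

20 rows total (5 × 4). Row 8: index ⌊(8-1)/4⌋ = 1 into campaign → cmp03; (8-1) mod 4 = 3 into the melted columns → search.
So row 8 is (cmp03, search, 794); clicks = 794.

794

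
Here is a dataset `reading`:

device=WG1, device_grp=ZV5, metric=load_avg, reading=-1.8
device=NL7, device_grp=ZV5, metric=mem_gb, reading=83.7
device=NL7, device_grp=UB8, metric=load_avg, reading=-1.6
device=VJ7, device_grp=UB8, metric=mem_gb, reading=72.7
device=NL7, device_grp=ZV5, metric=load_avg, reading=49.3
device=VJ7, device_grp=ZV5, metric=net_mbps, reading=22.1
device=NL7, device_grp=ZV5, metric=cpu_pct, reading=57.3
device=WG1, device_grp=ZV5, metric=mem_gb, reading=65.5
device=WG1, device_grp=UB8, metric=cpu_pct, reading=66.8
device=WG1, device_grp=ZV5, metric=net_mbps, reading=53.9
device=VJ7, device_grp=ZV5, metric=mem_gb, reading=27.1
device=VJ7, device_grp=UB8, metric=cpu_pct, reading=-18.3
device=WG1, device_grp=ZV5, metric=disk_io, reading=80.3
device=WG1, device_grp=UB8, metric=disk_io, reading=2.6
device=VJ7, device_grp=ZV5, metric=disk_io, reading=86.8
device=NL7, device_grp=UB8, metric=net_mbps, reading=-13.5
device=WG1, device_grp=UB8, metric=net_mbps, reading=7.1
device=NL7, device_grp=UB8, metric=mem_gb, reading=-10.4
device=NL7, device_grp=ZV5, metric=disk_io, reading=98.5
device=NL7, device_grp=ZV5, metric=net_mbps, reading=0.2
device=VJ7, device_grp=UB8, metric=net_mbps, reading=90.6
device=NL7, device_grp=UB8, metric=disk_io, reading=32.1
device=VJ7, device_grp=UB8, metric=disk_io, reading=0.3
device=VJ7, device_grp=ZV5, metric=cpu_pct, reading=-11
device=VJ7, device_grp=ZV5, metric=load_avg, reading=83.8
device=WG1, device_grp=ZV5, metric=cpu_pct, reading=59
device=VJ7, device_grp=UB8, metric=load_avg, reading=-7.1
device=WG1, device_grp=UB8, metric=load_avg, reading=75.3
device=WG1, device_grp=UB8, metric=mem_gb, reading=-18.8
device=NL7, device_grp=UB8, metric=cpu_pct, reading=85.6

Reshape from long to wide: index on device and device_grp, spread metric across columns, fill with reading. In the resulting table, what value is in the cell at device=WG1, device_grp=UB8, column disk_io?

Wide layout: rows indexed by device and device_grp, columns are the 5 distinct metric values (load_avg, mem_gb, net_mbps, cpu_pct, disk_io).
Cell (device=WG1, device_grp=UB8, metric=disk_io) draws from the long row where device=WG1, device_grp=UB8 and metric=disk_io, which has reading=2.6.

2.6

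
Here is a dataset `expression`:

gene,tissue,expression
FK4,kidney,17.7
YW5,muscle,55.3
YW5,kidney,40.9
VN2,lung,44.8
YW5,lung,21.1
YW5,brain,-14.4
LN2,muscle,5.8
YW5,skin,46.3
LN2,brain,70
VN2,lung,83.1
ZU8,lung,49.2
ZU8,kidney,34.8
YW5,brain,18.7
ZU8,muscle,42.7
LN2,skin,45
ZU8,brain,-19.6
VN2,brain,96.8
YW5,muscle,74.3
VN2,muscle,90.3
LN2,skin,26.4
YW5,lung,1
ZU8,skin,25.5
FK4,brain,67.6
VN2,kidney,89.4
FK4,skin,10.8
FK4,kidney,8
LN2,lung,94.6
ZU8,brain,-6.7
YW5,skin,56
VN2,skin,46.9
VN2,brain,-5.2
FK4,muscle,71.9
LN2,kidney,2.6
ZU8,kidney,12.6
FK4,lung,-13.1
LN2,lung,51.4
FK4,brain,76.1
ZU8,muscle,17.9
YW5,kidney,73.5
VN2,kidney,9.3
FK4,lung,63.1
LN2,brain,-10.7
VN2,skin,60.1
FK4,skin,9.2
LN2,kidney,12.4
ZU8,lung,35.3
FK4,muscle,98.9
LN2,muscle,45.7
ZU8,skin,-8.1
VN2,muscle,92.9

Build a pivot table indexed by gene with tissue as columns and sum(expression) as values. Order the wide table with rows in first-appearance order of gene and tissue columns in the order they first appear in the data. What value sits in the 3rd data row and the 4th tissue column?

91.6

With rows in first-appearance order of gene, row 3 is gene=VN2. tissue columns in first-appearance order: kidney, muscle, lung, brain, skin; column 4 is brain.
Long rows with gene=VN2, tissue=brain: 96.8 + -5.2 = 91.6.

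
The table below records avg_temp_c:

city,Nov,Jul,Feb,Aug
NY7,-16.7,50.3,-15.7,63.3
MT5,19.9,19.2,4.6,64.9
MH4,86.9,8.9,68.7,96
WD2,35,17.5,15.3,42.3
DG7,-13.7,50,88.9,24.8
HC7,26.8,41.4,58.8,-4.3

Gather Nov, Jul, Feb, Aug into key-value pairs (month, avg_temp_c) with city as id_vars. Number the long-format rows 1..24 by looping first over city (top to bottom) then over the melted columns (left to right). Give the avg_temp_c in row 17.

24 rows total (6 × 4). Row 17: index ⌊(17-1)/4⌋ = 4 into city → DG7; (17-1) mod 4 = 0 into the melted columns → Nov.
So row 17 is (DG7, Nov, -13.7); avg_temp_c = -13.7.

-13.7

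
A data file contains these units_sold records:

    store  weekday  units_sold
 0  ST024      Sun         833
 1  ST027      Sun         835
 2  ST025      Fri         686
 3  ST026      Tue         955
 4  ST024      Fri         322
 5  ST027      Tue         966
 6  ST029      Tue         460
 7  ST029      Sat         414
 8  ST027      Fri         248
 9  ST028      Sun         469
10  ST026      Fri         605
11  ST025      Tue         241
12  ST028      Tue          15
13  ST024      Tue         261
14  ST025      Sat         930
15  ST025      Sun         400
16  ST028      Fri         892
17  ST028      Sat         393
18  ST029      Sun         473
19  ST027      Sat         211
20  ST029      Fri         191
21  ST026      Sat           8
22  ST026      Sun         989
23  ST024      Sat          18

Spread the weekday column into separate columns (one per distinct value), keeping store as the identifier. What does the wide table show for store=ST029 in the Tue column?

460

Wide layout: rows indexed by store, columns are the 4 distinct weekday values (Sun, Fri, Tue, Sat).
Cell (store=ST029, weekday=Tue) draws from the long row where store=ST029 and weekday=Tue, which has units_sold=460.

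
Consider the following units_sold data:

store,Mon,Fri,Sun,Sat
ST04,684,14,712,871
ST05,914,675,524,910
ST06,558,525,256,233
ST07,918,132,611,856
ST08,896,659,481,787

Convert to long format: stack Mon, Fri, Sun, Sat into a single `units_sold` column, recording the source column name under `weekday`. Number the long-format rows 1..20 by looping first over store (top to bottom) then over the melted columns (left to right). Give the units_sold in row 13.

918

20 rows total (5 × 4). Row 13: index ⌊(13-1)/4⌋ = 3 into store → ST07; (13-1) mod 4 = 0 into the melted columns → Mon.
So row 13 is (ST07, Mon, 918); units_sold = 918.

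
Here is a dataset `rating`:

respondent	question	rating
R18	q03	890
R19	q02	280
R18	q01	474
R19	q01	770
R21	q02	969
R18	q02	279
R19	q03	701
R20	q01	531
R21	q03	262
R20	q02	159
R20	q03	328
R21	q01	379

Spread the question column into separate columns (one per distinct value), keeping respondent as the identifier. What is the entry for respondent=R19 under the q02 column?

280

Wide layout: rows indexed by respondent, columns are the 3 distinct question values (q03, q02, q01).
Cell (respondent=R19, question=q02) draws from the long row where respondent=R19 and question=q02, which has rating=280.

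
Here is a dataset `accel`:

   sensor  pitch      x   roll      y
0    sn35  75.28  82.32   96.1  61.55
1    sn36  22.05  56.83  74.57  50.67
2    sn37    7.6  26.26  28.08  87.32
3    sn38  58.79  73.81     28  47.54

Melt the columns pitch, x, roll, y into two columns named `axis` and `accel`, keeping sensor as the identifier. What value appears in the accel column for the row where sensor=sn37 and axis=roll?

Unpivoting turns each (sensor, wide-column) pair into one long row.
The wide cell at row sn37, column roll holds 28.08, so the long row (sn37, roll) has accel=28.08.

28.08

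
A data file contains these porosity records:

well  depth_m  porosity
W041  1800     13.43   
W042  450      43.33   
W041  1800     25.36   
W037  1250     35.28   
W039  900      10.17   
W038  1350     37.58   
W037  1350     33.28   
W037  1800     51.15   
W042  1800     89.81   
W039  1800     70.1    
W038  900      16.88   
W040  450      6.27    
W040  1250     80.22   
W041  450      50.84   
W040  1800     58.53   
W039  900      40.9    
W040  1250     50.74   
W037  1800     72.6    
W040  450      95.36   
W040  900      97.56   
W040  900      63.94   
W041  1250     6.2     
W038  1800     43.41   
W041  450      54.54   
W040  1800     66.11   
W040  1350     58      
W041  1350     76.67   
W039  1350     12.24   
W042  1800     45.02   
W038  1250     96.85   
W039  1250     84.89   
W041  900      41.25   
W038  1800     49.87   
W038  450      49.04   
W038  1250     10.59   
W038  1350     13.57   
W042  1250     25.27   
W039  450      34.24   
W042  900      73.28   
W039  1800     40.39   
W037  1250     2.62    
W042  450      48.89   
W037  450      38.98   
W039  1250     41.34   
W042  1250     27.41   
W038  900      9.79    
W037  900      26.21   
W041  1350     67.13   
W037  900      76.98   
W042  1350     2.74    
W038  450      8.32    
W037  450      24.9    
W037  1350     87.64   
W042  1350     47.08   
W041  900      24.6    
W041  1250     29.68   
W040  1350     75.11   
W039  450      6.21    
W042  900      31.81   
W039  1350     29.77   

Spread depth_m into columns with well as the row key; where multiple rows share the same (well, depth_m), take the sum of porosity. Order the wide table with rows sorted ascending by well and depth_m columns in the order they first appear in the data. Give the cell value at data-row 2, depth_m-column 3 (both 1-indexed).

With rows sorted ascending by well, row 2 is well=W038. depth_m columns in first-appearance order: 1800, 450, 1250, 900, 1350; column 3 is 1250.
Long rows with well=W038, depth_m=1250: 96.85 + 10.59 = 107.44.

107.44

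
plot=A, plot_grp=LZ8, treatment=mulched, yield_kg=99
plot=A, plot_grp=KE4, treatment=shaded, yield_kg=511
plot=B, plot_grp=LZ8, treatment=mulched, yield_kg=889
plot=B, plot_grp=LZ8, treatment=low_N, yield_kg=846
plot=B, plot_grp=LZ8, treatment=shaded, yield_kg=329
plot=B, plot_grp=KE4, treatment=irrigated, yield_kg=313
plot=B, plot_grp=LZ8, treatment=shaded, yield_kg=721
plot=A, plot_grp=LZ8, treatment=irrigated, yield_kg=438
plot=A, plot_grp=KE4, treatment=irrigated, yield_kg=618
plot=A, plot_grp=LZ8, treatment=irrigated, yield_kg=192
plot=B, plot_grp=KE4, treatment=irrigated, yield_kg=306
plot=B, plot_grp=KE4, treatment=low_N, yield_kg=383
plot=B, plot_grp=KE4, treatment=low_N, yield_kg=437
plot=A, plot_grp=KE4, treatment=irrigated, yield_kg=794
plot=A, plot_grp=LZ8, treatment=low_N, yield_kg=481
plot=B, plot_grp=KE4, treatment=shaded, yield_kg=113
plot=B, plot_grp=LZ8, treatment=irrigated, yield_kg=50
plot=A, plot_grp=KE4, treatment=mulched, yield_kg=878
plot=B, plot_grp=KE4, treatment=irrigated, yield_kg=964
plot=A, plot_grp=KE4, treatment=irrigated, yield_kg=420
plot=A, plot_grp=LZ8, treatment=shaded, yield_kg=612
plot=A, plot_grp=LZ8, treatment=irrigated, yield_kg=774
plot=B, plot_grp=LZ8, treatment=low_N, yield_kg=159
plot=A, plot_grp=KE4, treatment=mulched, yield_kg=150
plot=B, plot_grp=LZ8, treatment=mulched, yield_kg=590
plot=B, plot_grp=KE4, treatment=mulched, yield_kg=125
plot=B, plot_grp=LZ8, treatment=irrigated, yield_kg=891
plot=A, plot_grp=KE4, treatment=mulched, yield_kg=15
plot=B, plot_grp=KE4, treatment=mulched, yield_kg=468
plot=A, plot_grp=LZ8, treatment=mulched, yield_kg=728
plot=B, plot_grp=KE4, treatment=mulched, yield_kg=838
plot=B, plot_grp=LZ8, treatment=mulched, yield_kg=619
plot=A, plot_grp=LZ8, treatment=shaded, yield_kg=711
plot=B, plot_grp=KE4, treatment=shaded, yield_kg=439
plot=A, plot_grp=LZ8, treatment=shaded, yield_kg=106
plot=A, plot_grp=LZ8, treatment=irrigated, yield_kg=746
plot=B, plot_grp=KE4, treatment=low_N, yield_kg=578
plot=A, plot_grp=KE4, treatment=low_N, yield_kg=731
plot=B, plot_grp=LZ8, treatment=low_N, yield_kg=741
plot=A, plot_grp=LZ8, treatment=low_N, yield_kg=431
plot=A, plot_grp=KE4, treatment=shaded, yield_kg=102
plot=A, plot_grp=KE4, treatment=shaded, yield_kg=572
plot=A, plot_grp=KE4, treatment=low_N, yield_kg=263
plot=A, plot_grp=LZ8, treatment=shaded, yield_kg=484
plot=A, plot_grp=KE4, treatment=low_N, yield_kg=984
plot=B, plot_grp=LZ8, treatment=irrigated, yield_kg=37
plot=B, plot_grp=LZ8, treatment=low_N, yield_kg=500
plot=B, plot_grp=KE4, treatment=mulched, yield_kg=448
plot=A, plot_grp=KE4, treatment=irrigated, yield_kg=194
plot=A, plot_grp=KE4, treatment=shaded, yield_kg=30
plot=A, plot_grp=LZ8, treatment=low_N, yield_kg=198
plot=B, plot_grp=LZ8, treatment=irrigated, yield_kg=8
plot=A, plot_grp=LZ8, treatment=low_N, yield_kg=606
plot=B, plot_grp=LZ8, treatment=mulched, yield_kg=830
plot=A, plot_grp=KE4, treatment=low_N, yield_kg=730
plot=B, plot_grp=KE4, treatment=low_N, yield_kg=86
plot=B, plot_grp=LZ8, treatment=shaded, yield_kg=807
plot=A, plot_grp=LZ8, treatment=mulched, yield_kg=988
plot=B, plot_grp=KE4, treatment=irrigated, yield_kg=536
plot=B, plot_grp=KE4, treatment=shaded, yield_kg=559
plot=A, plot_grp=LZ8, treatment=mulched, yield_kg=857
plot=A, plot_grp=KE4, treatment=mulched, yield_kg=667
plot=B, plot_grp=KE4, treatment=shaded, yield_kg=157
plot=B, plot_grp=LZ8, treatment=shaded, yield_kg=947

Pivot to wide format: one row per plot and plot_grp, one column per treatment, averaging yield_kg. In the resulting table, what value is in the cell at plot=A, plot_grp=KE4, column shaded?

303.75

Rows with plot=A, plot_grp=KE4 and treatment=shaded: yield_kg values are 511, 102, 572, 30.
(511 + 102 + 572 + 30) / 4 = 303.75.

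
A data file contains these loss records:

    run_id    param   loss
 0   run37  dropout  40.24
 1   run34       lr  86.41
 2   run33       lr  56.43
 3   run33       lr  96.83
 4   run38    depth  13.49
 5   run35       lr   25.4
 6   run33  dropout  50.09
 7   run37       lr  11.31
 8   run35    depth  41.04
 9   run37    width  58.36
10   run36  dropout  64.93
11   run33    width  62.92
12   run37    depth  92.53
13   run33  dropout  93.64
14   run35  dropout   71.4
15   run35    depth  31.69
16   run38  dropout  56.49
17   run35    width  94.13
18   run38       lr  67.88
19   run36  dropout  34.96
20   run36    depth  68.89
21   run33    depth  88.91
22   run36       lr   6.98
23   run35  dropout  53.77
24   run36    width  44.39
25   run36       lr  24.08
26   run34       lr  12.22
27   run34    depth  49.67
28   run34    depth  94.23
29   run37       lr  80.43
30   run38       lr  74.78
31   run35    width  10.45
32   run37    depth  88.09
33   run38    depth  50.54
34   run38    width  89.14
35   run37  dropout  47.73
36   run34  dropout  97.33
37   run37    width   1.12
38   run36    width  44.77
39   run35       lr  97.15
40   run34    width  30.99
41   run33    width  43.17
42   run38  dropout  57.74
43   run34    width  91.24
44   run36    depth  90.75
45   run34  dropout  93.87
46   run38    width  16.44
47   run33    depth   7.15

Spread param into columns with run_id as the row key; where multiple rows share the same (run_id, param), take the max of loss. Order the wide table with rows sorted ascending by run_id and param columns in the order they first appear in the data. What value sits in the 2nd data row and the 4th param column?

With rows sorted ascending by run_id, row 2 is run_id=run34. param columns in first-appearance order: dropout, lr, depth, width; column 4 is width.
Long rows with run_id=run34, param=width: max(30.99, 91.24) = 91.24.

91.24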